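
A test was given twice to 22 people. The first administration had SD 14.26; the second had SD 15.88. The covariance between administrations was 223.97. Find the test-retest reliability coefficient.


r = cov(X,Y) / (SD_X * SD_Y)
r = 223.97 / (14.26 * 15.88)
r = 223.97 / 226.4488
r = 0.9891

0.9891


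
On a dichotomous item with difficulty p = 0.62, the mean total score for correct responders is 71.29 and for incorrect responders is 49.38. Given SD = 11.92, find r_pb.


q = 1 - p = 0.38
rpb = ((M1 - M0) / SD) * sqrt(p * q)
rpb = ((71.29 - 49.38) / 11.92) * sqrt(0.62 * 0.38)
rpb = 0.8922

0.8922


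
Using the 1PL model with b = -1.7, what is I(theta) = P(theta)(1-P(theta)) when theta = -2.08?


P = 1/(1+exp(-(-2.08--1.7))) = 0.4061
I = P*(1-P) = 0.4061 * 0.5939
I = 0.2412

0.2412


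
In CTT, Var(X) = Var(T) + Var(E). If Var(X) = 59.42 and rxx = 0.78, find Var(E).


var_true = rxx * var_obs = 0.78 * 59.42 = 46.3476
var_error = var_obs - var_true
var_error = 59.42 - 46.3476
var_error = 13.0724

13.0724


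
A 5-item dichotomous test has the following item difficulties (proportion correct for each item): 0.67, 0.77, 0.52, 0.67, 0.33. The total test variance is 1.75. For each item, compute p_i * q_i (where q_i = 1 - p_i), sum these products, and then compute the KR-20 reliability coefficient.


For each item, compute p_i * q_i:
  Item 1: 0.67 * 0.33 = 0.2211
  Item 2: 0.77 * 0.23 = 0.1771
  Item 3: 0.52 * 0.48 = 0.2496
  Item 4: 0.67 * 0.33 = 0.2211
  Item 5: 0.33 * 0.67 = 0.2211
Sum(p_i * q_i) = 0.2211 + 0.1771 + 0.2496 + 0.2211 + 0.2211 = 1.09
KR-20 = (k/(k-1)) * (1 - Sum(p_i*q_i) / Var_total)
= (5/4) * (1 - 1.09/1.75)
= 1.25 * 0.3771
KR-20 = 0.4714

0.4714


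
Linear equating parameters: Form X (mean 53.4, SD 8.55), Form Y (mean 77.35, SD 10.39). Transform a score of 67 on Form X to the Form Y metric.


slope = SD_Y / SD_X = 10.39 / 8.55 ~ 1.2152
intercept = mean_Y - slope * mean_X = 77.35 - (10.39 / 8.55) * 53.4 ~ 12.4581
Y = slope * X + intercept. To avoid rounding drift from the rounded slope/intercept, evaluate the equivalent form Y = mean_Y + SD_Y * (X - mean_X) / SD_X at full precision:
Y = 77.35 + 10.39 * (67 - 53.4) / 8.55
Y = 77.35 + 10.39 * 13.6 / 8.55
Y = 77.35 + 141.304 / 8.55
Y = 77.35 + 16.5268
Y = 93.8768

93.8768


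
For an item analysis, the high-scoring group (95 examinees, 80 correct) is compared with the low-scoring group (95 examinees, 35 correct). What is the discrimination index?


p_upper = 80/95 = 0.8421
p_lower = 35/95 = 0.3684
D = 0.8421 - 0.3684 = 0.4737

0.4737


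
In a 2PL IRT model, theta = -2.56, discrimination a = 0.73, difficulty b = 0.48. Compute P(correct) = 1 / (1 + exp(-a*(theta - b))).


a*(theta - b) = 0.73 * (-2.56 - 0.48) = -2.2192
exp(--2.2192) = 9.2
P = 1 / (1 + 9.2)
P = 0.098

0.098


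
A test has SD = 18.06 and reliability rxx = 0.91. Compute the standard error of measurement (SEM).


SEM = SD * sqrt(1 - rxx)
SEM = 18.06 * sqrt(1 - 0.91)
SEM = 18.06 * sqrt(0.09) = 18.06 * 0.3
SEM = 5.418

5.418


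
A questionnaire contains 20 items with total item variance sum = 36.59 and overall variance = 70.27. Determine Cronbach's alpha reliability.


alpha = (k/(k-1)) * (1 - sum(si^2)/s_total^2)
= (20/19) * (1 - 36.59/70.27)
alpha = 0.5045

0.5045


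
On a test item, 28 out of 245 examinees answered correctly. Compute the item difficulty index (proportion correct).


Item difficulty p = number correct / total examinees
p = 28 / 245
p = 0.1143

0.1143


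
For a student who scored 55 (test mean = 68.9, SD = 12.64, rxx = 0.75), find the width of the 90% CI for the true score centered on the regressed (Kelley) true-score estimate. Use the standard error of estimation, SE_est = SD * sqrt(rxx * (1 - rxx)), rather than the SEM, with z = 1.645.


True score estimate = 0.75*55 + 0.25*68.9 = 58.475
SE_est = SD * sqrt(rxx * (1 - rxx)) = 12.64 * sqrt(0.75 * 0.25) = 12.64 * sqrt(0.1875) = 5.473281
CI = T_est +/- z * SE_est, so width = 2 * z * SE_est = 2 * 1.645 * 5.473281
Width = 18.0071

18.0071


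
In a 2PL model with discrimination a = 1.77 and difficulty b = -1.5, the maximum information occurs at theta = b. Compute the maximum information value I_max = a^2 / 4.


For 2PL, max info at theta = b = -1.5
I_max = a^2 / 4 = 1.77^2 / 4
= 3.1329 / 4
I_max = 0.7832

0.7832


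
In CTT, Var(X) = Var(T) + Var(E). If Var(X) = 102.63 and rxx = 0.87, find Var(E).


var_true = rxx * var_obs = 0.87 * 102.63 = 89.2881
var_error = var_obs - var_true
var_error = 102.63 - 89.2881
var_error = 13.3419

13.3419


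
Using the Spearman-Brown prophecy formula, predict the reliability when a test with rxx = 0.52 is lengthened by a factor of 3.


r_new = (n * rxx) / (1 + (n-1) * rxx)
r_new = (3 * 0.52) / (1 + 2 * 0.52)
r_new = 1.56 / 2.04
r_new = 0.7647

0.7647


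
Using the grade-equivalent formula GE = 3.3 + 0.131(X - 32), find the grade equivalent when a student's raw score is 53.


raw - median = 53 - 32 = 21
slope * diff = 0.131 * 21 = 2.751
GE = 3.3 + 2.751
GE = 6.051

6.051


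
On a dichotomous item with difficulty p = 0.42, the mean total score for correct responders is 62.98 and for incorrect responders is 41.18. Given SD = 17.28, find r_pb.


q = 1 - p = 0.58
rpb = ((M1 - M0) / SD) * sqrt(p * q)
rpb = ((62.98 - 41.18) / 17.28) * sqrt(0.42 * 0.58)
rpb = 0.6227

0.6227


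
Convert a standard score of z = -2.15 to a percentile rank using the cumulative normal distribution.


CDF(z) = 0.5 * (1 + erf(z/sqrt(2)))
erf(-1.5203) = -0.9684
CDF = 0.0158
Percentile rank = 0.0158 * 100 = 1.58

1.58


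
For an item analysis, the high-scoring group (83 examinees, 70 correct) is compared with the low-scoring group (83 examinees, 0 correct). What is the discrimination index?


p_upper = 70/83 = 0.8434
p_lower = 0/83 = 0.0
D = 0.8434 - 0.0 = 0.8434

0.8434


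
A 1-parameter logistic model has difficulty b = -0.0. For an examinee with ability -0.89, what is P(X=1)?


theta - b = -0.89 - -0.0 = -0.89
exp(-(theta - b)) = exp(0.89) = 2.4351
P = 1 / (1 + 2.4351)
P = 0.2911

0.2911


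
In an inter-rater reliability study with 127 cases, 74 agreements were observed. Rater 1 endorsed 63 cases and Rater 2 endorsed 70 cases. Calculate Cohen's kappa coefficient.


P_o = 74/127 = 0.582677
P_e = (63*70 + 64*57) / 16129 = 0.499597
kappa = (P_o - P_e) / (1 - P_e)
kappa = (0.582677 - 0.499597) / (1 - 0.499597)
kappa = 0.166

0.166


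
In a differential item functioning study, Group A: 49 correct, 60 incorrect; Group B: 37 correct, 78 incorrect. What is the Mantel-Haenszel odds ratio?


Odds_A = 49/60 = 0.8167
Odds_B = 37/78 = 0.4744
OR = Odds_A / Odds_B = 0.8167 / 0.4744
Exactly, OR = (49 * 78) / (60 * 37) = 3822 / 2220
OR = 1.7216

1.7216


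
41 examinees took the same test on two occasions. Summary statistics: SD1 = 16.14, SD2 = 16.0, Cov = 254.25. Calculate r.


r = cov(X,Y) / (SD_X * SD_Y)
r = 254.25 / (16.14 * 16.0)
r = 254.25 / 258.24
r = 0.9845

0.9845


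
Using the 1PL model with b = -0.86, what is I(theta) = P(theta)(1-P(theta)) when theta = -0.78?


P = 1/(1+exp(-(-0.78--0.86))) = 0.52
I = P*(1-P) = 0.52 * 0.48
I = 0.2496

0.2496


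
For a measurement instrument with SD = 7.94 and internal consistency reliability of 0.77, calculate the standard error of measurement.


SEM = SD * sqrt(1 - rxx)
SEM = 7.94 * sqrt(1 - 0.77)
SEM = 7.94 * sqrt(0.23) = 7.94 * 0.479583
SEM = 3.8079

3.8079


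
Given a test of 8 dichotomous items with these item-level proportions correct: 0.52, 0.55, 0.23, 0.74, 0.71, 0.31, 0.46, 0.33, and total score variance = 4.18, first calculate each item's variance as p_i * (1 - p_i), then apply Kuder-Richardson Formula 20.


For each item, compute p_i * q_i:
  Item 1: 0.52 * 0.48 = 0.2496
  Item 2: 0.55 * 0.45 = 0.2475
  Item 3: 0.23 * 0.77 = 0.1771
  Item 4: 0.74 * 0.26 = 0.1924
  Item 5: 0.71 * 0.29 = 0.2059
  Item 6: 0.31 * 0.69 = 0.2139
  Item 7: 0.46 * 0.54 = 0.2484
  Item 8: 0.33 * 0.67 = 0.2211
Sum(p_i * q_i) = 0.2496 + 0.2475 + 0.1771 + 0.1924 + 0.2059 + 0.2139 + 0.2484 + 0.2211 = 1.7559
KR-20 = (k/(k-1)) * (1 - Sum(p_i*q_i) / Var_total)
= (8/7) * (1 - 1.7559/4.18)
= 1.1429 * 0.5799
KR-20 = 0.6628

0.6628


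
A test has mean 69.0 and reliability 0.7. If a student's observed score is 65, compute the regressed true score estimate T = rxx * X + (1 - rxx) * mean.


T_est = rxx * X + (1 - rxx) * mean
T_est = 0.7 * 65 + 0.3 * 69.0
T_est = 45.5 + 20.7
T_est = 66.2

66.2


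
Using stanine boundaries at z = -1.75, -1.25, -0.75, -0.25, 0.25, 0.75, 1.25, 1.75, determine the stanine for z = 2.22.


Stanine boundaries: [-1.75, -1.25, -0.75, -0.25, 0.25, 0.75, 1.25, 1.75]
z = 2.22
Check each boundary:
  z >= -1.75 -> could be stanine 2
  z >= -1.25 -> could be stanine 3
  z >= -0.75 -> could be stanine 4
  z >= -0.25 -> could be stanine 5
  z >= 0.25 -> could be stanine 6
  z >= 0.75 -> could be stanine 7
  z >= 1.25 -> could be stanine 8
  z >= 1.75 -> could be stanine 9
Highest qualifying boundary gives stanine = 9

9


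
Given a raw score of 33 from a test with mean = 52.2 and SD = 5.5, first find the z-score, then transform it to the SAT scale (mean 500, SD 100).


z = (X - mean) / SD = (33 - 52.2) / 5.5
z = -19.2 / 5.5
z = -3.4909
SAT-scale = SAT = 500 + 100z
Carry z at full precision (z = -19.2 / 5.5) into the conversion:
SAT-scale = 500 + 100 * (-19.2 / 5.5) = 500 + -1920 / 5.5
SAT-scale = 500 + -349.0909
SAT-scale = 150.9091

150.9091


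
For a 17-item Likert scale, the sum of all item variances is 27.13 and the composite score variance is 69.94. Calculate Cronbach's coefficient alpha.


alpha = (k/(k-1)) * (1 - sum(si^2)/s_total^2)
= (17/16) * (1 - 27.13/69.94)
alpha = 0.6504

0.6504


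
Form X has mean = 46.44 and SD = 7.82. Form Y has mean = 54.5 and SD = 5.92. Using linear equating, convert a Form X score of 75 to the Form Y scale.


slope = SD_Y / SD_X = 5.92 / 7.82 ~ 0.757
intercept = mean_Y - slope * mean_X = 54.5 - (5.92 / 7.82) * 46.44 ~ 19.3434
Y = slope * X + intercept. To avoid rounding drift from the rounded slope/intercept, evaluate the equivalent form Y = mean_Y + SD_Y * (X - mean_X) / SD_X at full precision:
Y = 54.5 + 5.92 * (75 - 46.44) / 7.82
Y = 54.5 + 5.92 * 28.56 / 7.82
Y = 54.5 + 169.0752 / 7.82
Y = 54.5 + 21.6209
Y = 76.1209

76.1209


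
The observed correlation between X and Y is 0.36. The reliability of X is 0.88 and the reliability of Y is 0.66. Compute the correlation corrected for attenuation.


r_corrected = rxy / sqrt(rxx * ryy)
= 0.36 / sqrt(0.88 * 0.66)
= 0.36 / sqrt(0.5808)
= 0.36 / 0.762102
r_corrected = 0.4724

0.4724


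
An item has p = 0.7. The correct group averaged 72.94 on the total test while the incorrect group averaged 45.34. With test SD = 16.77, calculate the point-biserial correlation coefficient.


q = 1 - p = 0.3
rpb = ((M1 - M0) / SD) * sqrt(p * q)
rpb = ((72.94 - 45.34) / 16.77) * sqrt(0.7 * 0.3)
rpb = 0.7542

0.7542


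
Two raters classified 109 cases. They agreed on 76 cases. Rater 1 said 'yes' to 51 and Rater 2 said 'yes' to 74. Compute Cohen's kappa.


P_o = 76/109 = 0.697248
P_e = (51*74 + 58*35) / 11881 = 0.488511
kappa = (P_o - P_e) / (1 - P_e)
kappa = (0.697248 - 0.488511) / (1 - 0.488511)
kappa = 0.4081

0.4081


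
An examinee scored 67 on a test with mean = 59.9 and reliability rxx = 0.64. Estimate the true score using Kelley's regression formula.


T_est = rxx * X + (1 - rxx) * mean
T_est = 0.64 * 67 + 0.36 * 59.9
T_est = 42.88 + 21.564
T_est = 64.444

64.444


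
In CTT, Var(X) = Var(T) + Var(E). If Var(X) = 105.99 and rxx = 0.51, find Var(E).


var_true = rxx * var_obs = 0.51 * 105.99 = 54.0549
var_error = var_obs - var_true
var_error = 105.99 - 54.0549
var_error = 51.9351

51.9351


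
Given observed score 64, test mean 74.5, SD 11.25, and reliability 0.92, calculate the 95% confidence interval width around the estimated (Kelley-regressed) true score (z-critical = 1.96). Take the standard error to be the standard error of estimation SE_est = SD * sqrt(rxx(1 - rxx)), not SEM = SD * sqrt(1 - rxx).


True score estimate = 0.92*64 + 0.08*74.5 = 64.84
SE_est = SD * sqrt(rxx * (1 - rxx)) = 11.25 * sqrt(0.92 * 0.08) = 11.25 * sqrt(0.0736) = 3.052048
CI = T_est +/- z * SE_est, so width = 2 * z * SE_est = 2 * 1.96 * 3.052048
Width = 11.964

11.964


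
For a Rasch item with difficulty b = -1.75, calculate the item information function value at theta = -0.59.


P = 1/(1+exp(-(-0.59--1.75))) = 0.7613
I = P*(1-P) = 0.7613 * 0.2387
I = 0.1817

0.1817


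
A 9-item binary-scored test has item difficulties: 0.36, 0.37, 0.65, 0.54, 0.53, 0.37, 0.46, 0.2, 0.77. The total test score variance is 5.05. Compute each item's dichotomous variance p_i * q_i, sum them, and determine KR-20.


For each item, compute p_i * q_i:
  Item 1: 0.36 * 0.64 = 0.2304
  Item 2: 0.37 * 0.63 = 0.2331
  Item 3: 0.65 * 0.35 = 0.2275
  Item 4: 0.54 * 0.46 = 0.2484
  Item 5: 0.53 * 0.47 = 0.2491
  Item 6: 0.37 * 0.63 = 0.2331
  Item 7: 0.46 * 0.54 = 0.2484
  Item 8: 0.2 * 0.8 = 0.16
  Item 9: 0.77 * 0.23 = 0.1771
Sum(p_i * q_i) = 0.2304 + 0.2331 + 0.2275 + 0.2484 + 0.2491 + 0.2331 + 0.2484 + 0.16 + 0.1771 = 2.0071
KR-20 = (k/(k-1)) * (1 - Sum(p_i*q_i) / Var_total)
= (9/8) * (1 - 2.0071/5.05)
= 1.125 * 0.6026
KR-20 = 0.6779

0.6779


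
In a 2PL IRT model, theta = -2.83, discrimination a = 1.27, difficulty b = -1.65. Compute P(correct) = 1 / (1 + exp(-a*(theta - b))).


a*(theta - b) = 1.27 * (-2.83 - -1.65) = -1.4986
exp(--1.4986) = 4.4754
P = 1 / (1 + 4.4754)
P = 0.1826

0.1826


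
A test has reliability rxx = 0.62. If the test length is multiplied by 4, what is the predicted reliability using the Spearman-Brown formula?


r_new = (n * rxx) / (1 + (n-1) * rxx)
r_new = (4 * 0.62) / (1 + 3 * 0.62)
r_new = 2.48 / 2.86
r_new = 0.8671

0.8671


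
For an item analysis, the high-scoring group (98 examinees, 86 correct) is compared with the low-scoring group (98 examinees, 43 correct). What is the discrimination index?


p_upper = 86/98 = 0.8776
p_lower = 43/98 = 0.4388
D = 0.8776 - 0.4388 = 0.4388

0.4388


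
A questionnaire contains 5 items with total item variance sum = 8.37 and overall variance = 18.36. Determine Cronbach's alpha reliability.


alpha = (k/(k-1)) * (1 - sum(si^2)/s_total^2)
= (5/4) * (1 - 8.37/18.36)
alpha = 0.6801

0.6801


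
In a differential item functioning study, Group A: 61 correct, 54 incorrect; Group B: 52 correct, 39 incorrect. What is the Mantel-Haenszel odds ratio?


Odds_A = 61/54 = 1.1296
Odds_B = 52/39 = 1.3333
OR = Odds_A / Odds_B = 1.1296 / 1.3333
Exactly, OR = (61 * 39) / (54 * 52) = 2379 / 2808
OR = 0.8472

0.8472


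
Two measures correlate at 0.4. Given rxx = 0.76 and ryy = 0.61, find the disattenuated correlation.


r_corrected = rxy / sqrt(rxx * ryy)
= 0.4 / sqrt(0.76 * 0.61)
= 0.4 / sqrt(0.4636)
= 0.4 / 0.680882
r_corrected = 0.5875

0.5875


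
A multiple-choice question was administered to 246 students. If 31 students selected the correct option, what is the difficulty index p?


Item difficulty p = number correct / total examinees
p = 31 / 246
p = 0.126

0.126


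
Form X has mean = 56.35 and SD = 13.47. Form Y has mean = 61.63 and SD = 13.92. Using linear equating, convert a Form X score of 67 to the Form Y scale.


slope = SD_Y / SD_X = 13.92 / 13.47 ~ 1.0334
intercept = mean_Y - slope * mean_X = 61.63 - (13.92 / 13.47) * 56.35 ~ 3.3975
Y = slope * X + intercept. To avoid rounding drift from the rounded slope/intercept, evaluate the equivalent form Y = mean_Y + SD_Y * (X - mean_X) / SD_X at full precision:
Y = 61.63 + 13.92 * (67 - 56.35) / 13.47
Y = 61.63 + 13.92 * 10.65 / 13.47
Y = 61.63 + 148.248 / 13.47
Y = 61.63 + 11.0058
Y = 72.6358

72.6358


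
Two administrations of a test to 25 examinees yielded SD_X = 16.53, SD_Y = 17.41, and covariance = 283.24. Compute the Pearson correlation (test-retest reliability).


r = cov(X,Y) / (SD_X * SD_Y)
r = 283.24 / (16.53 * 17.41)
r = 283.24 / 287.7873
r = 0.9842

0.9842


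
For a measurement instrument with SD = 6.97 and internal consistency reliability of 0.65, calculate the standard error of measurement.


SEM = SD * sqrt(1 - rxx)
SEM = 6.97 * sqrt(1 - 0.65)
SEM = 6.97 * sqrt(0.35) = 6.97 * 0.591608
SEM = 4.1235

4.1235


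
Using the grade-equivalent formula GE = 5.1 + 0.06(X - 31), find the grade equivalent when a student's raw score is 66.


raw - median = 66 - 31 = 35
slope * diff = 0.06 * 35 = 2.1
GE = 5.1 + 2.1
GE = 7.2

7.2


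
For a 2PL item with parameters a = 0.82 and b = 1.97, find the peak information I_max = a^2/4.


For 2PL, max info at theta = b = 1.97
I_max = a^2 / 4 = 0.82^2 / 4
= 0.6724 / 4
I_max = 0.1681

0.1681


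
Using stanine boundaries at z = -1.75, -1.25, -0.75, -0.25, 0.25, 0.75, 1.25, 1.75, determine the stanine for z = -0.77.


Stanine boundaries: [-1.75, -1.25, -0.75, -0.25, 0.25, 0.75, 1.25, 1.75]
z = -0.77
Check each boundary:
  z >= -1.75 -> could be stanine 2
  z >= -1.25 -> could be stanine 3
  z < -0.75
  z < -0.25
  z < 0.25
  z < 0.75
  z < 1.25
  z < 1.75
Highest qualifying boundary gives stanine = 3

3


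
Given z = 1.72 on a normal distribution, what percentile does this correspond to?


CDF(z) = 0.5 * (1 + erf(z/sqrt(2)))
erf(1.2162) = 0.9146
CDF = 0.9573
Percentile rank = 0.9573 * 100 = 95.73

95.73


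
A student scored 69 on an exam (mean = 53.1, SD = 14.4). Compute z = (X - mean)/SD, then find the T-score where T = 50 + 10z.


z = (X - mean) / SD = (69 - 53.1) / 14.4
z = 15.9 / 14.4
z = 1.1042
T-score = T = 50 + 10z
Carry z at full precision (z = 15.9 / 14.4) into the conversion:
T-score = 50 + 10 * (15.9 / 14.4) = 50 + 159 / 14.4
T-score = 50 + 11.0417
T-score = 61.0417

61.0417


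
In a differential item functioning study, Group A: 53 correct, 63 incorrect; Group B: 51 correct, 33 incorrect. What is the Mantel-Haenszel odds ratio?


Odds_A = 53/63 = 0.8413
Odds_B = 51/33 = 1.5455
OR = Odds_A / Odds_B = 0.8413 / 1.5455
Exactly, OR = (53 * 33) / (63 * 51) = 1749 / 3213
OR = 0.5444

0.5444


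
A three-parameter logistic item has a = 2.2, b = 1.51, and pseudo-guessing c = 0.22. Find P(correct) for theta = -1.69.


logit = 2.2*(-1.69 - 1.51) = -7.04
P* = 1/(1 + exp(--7.04)) = 0.0009
P = 0.22 + (1 - 0.22) * 0.0009
P = 0.2207

0.2207


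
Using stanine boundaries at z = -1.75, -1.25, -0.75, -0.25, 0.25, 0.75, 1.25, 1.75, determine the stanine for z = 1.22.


Stanine boundaries: [-1.75, -1.25, -0.75, -0.25, 0.25, 0.75, 1.25, 1.75]
z = 1.22
Check each boundary:
  z >= -1.75 -> could be stanine 2
  z >= -1.25 -> could be stanine 3
  z >= -0.75 -> could be stanine 4
  z >= -0.25 -> could be stanine 5
  z >= 0.25 -> could be stanine 6
  z >= 0.75 -> could be stanine 7
  z < 1.25
  z < 1.75
Highest qualifying boundary gives stanine = 7

7


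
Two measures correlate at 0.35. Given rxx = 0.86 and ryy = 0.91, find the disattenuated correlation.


r_corrected = rxy / sqrt(rxx * ryy)
= 0.35 / sqrt(0.86 * 0.91)
= 0.35 / sqrt(0.7826)
= 0.35 / 0.884647
r_corrected = 0.3956

0.3956


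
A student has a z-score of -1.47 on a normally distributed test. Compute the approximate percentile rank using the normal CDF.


CDF(z) = 0.5 * (1 + erf(z/sqrt(2)))
erf(-1.0394) = -0.8584
CDF = 0.0708
Percentile rank = 0.0708 * 100 = 7.08

7.08


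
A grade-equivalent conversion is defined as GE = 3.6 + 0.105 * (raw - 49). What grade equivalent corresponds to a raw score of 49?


raw - median = 49 - 49 = 0
slope * diff = 0.105 * 0 = 0.0
GE = 3.6 + 0.0
GE = 3.6

3.6


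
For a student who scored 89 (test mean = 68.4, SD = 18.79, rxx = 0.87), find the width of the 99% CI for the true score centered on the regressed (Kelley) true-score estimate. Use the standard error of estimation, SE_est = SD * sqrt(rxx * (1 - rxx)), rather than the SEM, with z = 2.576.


True score estimate = 0.87*89 + 0.13*68.4 = 86.322
SE_est = SD * sqrt(rxx * (1 - rxx)) = 18.79 * sqrt(0.87 * 0.13) = 18.79 * sqrt(0.1131) = 6.319142
CI = T_est +/- z * SE_est, so width = 2 * z * SE_est = 2 * 2.576 * 6.319142
Width = 32.5562

32.5562


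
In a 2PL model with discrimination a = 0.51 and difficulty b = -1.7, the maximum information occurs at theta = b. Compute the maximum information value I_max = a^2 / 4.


For 2PL, max info at theta = b = -1.7
I_max = a^2 / 4 = 0.51^2 / 4
= 0.2601 / 4
I_max = 0.065

0.065


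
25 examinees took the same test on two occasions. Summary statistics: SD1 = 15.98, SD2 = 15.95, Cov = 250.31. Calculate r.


r = cov(X,Y) / (SD_X * SD_Y)
r = 250.31 / (15.98 * 15.95)
r = 250.31 / 254.881
r = 0.9821

0.9821


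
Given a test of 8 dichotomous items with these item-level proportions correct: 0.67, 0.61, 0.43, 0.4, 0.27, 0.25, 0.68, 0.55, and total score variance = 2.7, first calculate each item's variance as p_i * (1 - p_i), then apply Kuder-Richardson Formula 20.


For each item, compute p_i * q_i:
  Item 1: 0.67 * 0.33 = 0.2211
  Item 2: 0.61 * 0.39 = 0.2379
  Item 3: 0.43 * 0.57 = 0.2451
  Item 4: 0.4 * 0.6 = 0.24
  Item 5: 0.27 * 0.73 = 0.1971
  Item 6: 0.25 * 0.75 = 0.1875
  Item 7: 0.68 * 0.32 = 0.2176
  Item 8: 0.55 * 0.45 = 0.2475
Sum(p_i * q_i) = 0.2211 + 0.2379 + 0.2451 + 0.24 + 0.1971 + 0.1875 + 0.2176 + 0.2475 = 1.7938
KR-20 = (k/(k-1)) * (1 - Sum(p_i*q_i) / Var_total)
= (8/7) * (1 - 1.7938/2.7)
= 1.1429 * 0.3356
KR-20 = 0.3836

0.3836


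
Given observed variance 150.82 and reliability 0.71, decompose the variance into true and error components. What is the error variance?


var_true = rxx * var_obs = 0.71 * 150.82 = 107.0822
var_error = var_obs - var_true
var_error = 150.82 - 107.0822
var_error = 43.7378

43.7378


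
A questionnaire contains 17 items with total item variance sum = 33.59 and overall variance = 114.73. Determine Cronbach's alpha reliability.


alpha = (k/(k-1)) * (1 - sum(si^2)/s_total^2)
= (17/16) * (1 - 33.59/114.73)
alpha = 0.7514

0.7514


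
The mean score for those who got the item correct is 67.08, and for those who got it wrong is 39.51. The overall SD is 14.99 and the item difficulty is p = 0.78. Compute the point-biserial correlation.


q = 1 - p = 0.22
rpb = ((M1 - M0) / SD) * sqrt(p * q)
rpb = ((67.08 - 39.51) / 14.99) * sqrt(0.78 * 0.22)
rpb = 0.7619

0.7619


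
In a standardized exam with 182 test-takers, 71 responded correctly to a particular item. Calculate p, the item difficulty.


Item difficulty p = number correct / total examinees
p = 71 / 182
p = 0.3901

0.3901


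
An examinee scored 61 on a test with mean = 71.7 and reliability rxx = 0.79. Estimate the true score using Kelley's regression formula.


T_est = rxx * X + (1 - rxx) * mean
T_est = 0.79 * 61 + 0.21 * 71.7
T_est = 48.19 + 15.057
T_est = 63.247

63.247


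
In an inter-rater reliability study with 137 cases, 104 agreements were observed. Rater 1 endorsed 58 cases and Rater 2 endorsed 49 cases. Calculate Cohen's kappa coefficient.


P_o = 104/137 = 0.759124
P_e = (58*49 + 79*88) / 18769 = 0.521818
kappa = (P_o - P_e) / (1 - P_e)
kappa = (0.759124 - 0.521818) / (1 - 0.521818)
kappa = 0.4963

0.4963


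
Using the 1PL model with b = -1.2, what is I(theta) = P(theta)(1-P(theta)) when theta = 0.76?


P = 1/(1+exp(-(0.76--1.2))) = 0.8765
I = P*(1-P) = 0.8765 * 0.1235
I = 0.1082

0.1082


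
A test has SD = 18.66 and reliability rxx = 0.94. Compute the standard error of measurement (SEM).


SEM = SD * sqrt(1 - rxx)
SEM = 18.66 * sqrt(1 - 0.94)
SEM = 18.66 * sqrt(0.06) = 18.66 * 0.244949
SEM = 4.5707

4.5707


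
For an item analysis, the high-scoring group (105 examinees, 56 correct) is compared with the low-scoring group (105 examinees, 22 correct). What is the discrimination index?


p_upper = 56/105 = 0.5333
p_lower = 22/105 = 0.2095
D = 0.5333 - 0.2095 = 0.3238

0.3238


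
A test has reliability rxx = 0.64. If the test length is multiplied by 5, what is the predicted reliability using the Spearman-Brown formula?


r_new = (n * rxx) / (1 + (n-1) * rxx)
r_new = (5 * 0.64) / (1 + 4 * 0.64)
r_new = 3.2 / 3.56
r_new = 0.8989

0.8989


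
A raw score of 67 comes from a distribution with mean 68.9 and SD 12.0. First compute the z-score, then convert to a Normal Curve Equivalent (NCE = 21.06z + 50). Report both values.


z = (X - mean) / SD = (67 - 68.9) / 12.0
z = -1.9 / 12.0
z = -0.1583
NCE = NCE = 21.06z + 50
Carry z at full precision (z = -1.9 / 12.0) into the conversion:
NCE = 21.06 * (-1.9 / 12.0) + 50 = -40.014 / 12.0 + 50
NCE = -3.3345 + 50
NCE = 46.6655

46.6655


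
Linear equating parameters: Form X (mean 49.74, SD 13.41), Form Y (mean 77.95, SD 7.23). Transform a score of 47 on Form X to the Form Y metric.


slope = SD_Y / SD_X = 7.23 / 13.41 ~ 0.5391
intercept = mean_Y - slope * mean_X = 77.95 - (7.23 / 13.41) * 49.74 ~ 51.1327
Y = slope * X + intercept. To avoid rounding drift from the rounded slope/intercept, evaluate the equivalent form Y = mean_Y + SD_Y * (X - mean_X) / SD_X at full precision:
Y = 77.95 + 7.23 * (47 - 49.74) / 13.41
Y = 77.95 - 7.23 * 2.74 / 13.41
Y = 77.95 - 19.8102 / 13.41
Y = 77.95 - 1.4773
Y = 76.4727

76.4727


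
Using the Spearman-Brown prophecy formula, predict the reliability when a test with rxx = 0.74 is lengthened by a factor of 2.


r_new = (n * rxx) / (1 + (n-1) * rxx)
r_new = (2 * 0.74) / (1 + 1 * 0.74)
r_new = 1.48 / 1.74
r_new = 0.8506

0.8506


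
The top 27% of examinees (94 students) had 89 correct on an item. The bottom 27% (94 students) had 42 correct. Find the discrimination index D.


p_upper = 89/94 = 0.9468
p_lower = 42/94 = 0.4468
D = 0.9468 - 0.4468 = 0.5

0.5


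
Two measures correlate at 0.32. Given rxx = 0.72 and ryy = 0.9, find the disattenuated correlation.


r_corrected = rxy / sqrt(rxx * ryy)
= 0.32 / sqrt(0.72 * 0.9)
= 0.32 / sqrt(0.648)
= 0.32 / 0.804984
r_corrected = 0.3975

0.3975


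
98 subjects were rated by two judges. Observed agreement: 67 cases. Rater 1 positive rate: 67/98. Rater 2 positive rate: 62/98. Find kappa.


P_o = 67/98 = 0.683673
P_e = (67*62 + 31*36) / 9604 = 0.54873
kappa = (P_o - P_e) / (1 - P_e)
kappa = (0.683673 - 0.54873) / (1 - 0.54873)
kappa = 0.299

0.299


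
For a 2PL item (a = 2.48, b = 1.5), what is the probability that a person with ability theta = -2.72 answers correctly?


a*(theta - b) = 2.48 * (-2.72 - 1.5) = -10.4656
exp(--10.4656) = 35087.4923
P = 1 / (1 + 35087.4923)
P = 0.0

0.0


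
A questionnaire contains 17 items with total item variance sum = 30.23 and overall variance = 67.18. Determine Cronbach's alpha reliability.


alpha = (k/(k-1)) * (1 - sum(si^2)/s_total^2)
= (17/16) * (1 - 30.23/67.18)
alpha = 0.5844

0.5844


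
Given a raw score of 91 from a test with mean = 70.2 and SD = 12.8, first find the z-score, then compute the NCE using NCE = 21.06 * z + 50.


z = (X - mean) / SD = (91 - 70.2) / 12.8
z = 20.8 / 12.8
z = 1.625
NCE = NCE = 21.06z + 50
Carry z at full precision (z = 20.8 / 12.8) into the conversion:
NCE = 21.06 * (20.8 / 12.8) + 50 = 438.048 / 12.8 + 50
NCE = 34.2225 + 50
NCE = 84.2225

84.2225


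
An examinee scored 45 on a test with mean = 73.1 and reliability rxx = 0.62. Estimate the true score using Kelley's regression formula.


T_est = rxx * X + (1 - rxx) * mean
T_est = 0.62 * 45 + 0.38 * 73.1
T_est = 27.9 + 27.778
T_est = 55.678

55.678


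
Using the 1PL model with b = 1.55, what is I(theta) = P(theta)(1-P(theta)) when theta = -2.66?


P = 1/(1+exp(-(-2.66-1.55))) = 0.0146
I = P*(1-P) = 0.0146 * 0.9854
I = 0.0144

0.0144


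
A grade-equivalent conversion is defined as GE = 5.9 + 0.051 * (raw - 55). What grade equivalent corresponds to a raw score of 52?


raw - median = 52 - 55 = -3
slope * diff = 0.051 * -3 = -0.153
GE = 5.9 + -0.153
GE = 5.747

5.747


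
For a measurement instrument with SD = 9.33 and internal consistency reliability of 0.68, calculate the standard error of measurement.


SEM = SD * sqrt(1 - rxx)
SEM = 9.33 * sqrt(1 - 0.68)
SEM = 9.33 * sqrt(0.32) = 9.33 * 0.565685
SEM = 5.2778

5.2778


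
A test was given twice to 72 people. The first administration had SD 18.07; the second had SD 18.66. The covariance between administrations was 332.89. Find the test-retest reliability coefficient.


r = cov(X,Y) / (SD_X * SD_Y)
r = 332.89 / (18.07 * 18.66)
r = 332.89 / 337.1862
r = 0.9873

0.9873


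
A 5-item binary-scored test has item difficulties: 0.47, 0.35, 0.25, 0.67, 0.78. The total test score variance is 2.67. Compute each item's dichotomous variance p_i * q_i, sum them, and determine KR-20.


For each item, compute p_i * q_i:
  Item 1: 0.47 * 0.53 = 0.2491
  Item 2: 0.35 * 0.65 = 0.2275
  Item 3: 0.25 * 0.75 = 0.1875
  Item 4: 0.67 * 0.33 = 0.2211
  Item 5: 0.78 * 0.22 = 0.1716
Sum(p_i * q_i) = 0.2491 + 0.2275 + 0.1875 + 0.2211 + 0.1716 = 1.0568
KR-20 = (k/(k-1)) * (1 - Sum(p_i*q_i) / Var_total)
= (5/4) * (1 - 1.0568/2.67)
= 1.25 * 0.6042
KR-20 = 0.7552

0.7552


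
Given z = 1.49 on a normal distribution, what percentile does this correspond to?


CDF(z) = 0.5 * (1 + erf(z/sqrt(2)))
erf(1.0536) = 0.8638
CDF = 0.9319
Percentile rank = 0.9319 * 100 = 93.19

93.19


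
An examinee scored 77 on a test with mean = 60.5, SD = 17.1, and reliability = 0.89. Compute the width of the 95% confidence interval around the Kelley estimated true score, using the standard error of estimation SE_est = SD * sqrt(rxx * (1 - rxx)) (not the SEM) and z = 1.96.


True score estimate = 0.89*77 + 0.11*60.5 = 75.185
SE_est = SD * sqrt(rxx * (1 - rxx)) = 17.1 * sqrt(0.89 * 0.11) = 17.1 * sqrt(0.0979) = 5.350415
CI = T_est +/- z * SE_est, so width = 2 * z * SE_est = 2 * 1.96 * 5.350415
Width = 20.9736

20.9736


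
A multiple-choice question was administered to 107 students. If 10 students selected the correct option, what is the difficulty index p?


Item difficulty p = number correct / total examinees
p = 10 / 107
p = 0.0935

0.0935


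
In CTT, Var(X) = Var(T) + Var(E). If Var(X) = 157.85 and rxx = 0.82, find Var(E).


var_true = rxx * var_obs = 0.82 * 157.85 = 129.437
var_error = var_obs - var_true
var_error = 157.85 - 129.437
var_error = 28.413

28.413


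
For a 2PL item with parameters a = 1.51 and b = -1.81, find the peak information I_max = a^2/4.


For 2PL, max info at theta = b = -1.81
I_max = a^2 / 4 = 1.51^2 / 4
= 2.2801 / 4
I_max = 0.57

0.57


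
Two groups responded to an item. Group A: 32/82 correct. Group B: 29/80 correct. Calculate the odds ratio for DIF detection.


Odds_A = 32/50 = 0.64
Odds_B = 29/51 = 0.5686
OR = Odds_A / Odds_B = 0.64 / 0.5686
Exactly, OR = (32 * 51) / (50 * 29) = 1632 / 1450
OR = 1.1255

1.1255


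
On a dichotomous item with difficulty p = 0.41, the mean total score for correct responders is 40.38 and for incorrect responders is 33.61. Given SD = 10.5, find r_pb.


q = 1 - p = 0.59
rpb = ((M1 - M0) / SD) * sqrt(p * q)
rpb = ((40.38 - 33.61) / 10.5) * sqrt(0.41 * 0.59)
rpb = 0.3171

0.3171


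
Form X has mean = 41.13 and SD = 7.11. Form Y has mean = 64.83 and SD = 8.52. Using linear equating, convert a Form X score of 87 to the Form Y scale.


slope = SD_Y / SD_X = 8.52 / 7.11 ~ 1.1983
intercept = mean_Y - slope * mean_X = 64.83 - (8.52 / 7.11) * 41.13 ~ 15.5434
Y = slope * X + intercept. To avoid rounding drift from the rounded slope/intercept, evaluate the equivalent form Y = mean_Y + SD_Y * (X - mean_X) / SD_X at full precision:
Y = 64.83 + 8.52 * (87 - 41.13) / 7.11
Y = 64.83 + 8.52 * 45.87 / 7.11
Y = 64.83 + 390.8124 / 7.11
Y = 64.83 + 54.9666
Y = 119.7966

119.7966


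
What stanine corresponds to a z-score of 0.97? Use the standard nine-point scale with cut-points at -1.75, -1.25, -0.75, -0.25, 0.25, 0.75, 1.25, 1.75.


Stanine boundaries: [-1.75, -1.25, -0.75, -0.25, 0.25, 0.75, 1.25, 1.75]
z = 0.97
Check each boundary:
  z >= -1.75 -> could be stanine 2
  z >= -1.25 -> could be stanine 3
  z >= -0.75 -> could be stanine 4
  z >= -0.25 -> could be stanine 5
  z >= 0.25 -> could be stanine 6
  z >= 0.75 -> could be stanine 7
  z < 1.25
  z < 1.75
Highest qualifying boundary gives stanine = 7

7


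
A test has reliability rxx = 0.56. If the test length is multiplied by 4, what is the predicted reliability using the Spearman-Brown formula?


r_new = (n * rxx) / (1 + (n-1) * rxx)
r_new = (4 * 0.56) / (1 + 3 * 0.56)
r_new = 2.24 / 2.68
r_new = 0.8358

0.8358


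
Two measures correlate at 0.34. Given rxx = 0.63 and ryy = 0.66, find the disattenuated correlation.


r_corrected = rxy / sqrt(rxx * ryy)
= 0.34 / sqrt(0.63 * 0.66)
= 0.34 / sqrt(0.4158)
= 0.34 / 0.644826
r_corrected = 0.5273

0.5273


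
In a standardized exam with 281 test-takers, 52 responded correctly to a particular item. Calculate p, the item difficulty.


Item difficulty p = number correct / total examinees
p = 52 / 281
p = 0.1851

0.1851


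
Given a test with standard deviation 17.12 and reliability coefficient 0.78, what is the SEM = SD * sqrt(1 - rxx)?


SEM = SD * sqrt(1 - rxx)
SEM = 17.12 * sqrt(1 - 0.78)
SEM = 17.12 * sqrt(0.22) = 17.12 * 0.469042
SEM = 8.03

8.03


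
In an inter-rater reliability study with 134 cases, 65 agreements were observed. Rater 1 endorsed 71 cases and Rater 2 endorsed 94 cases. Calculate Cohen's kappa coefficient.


P_o = 65/134 = 0.485075
P_e = (71*94 + 63*40) / 17956 = 0.512029
kappa = (P_o - P_e) / (1 - P_e)
kappa = (0.485075 - 0.512029) / (1 - 0.512029)
kappa = -0.0552

-0.0552


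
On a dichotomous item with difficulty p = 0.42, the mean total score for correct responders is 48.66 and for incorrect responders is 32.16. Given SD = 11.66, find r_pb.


q = 1 - p = 0.58
rpb = ((M1 - M0) / SD) * sqrt(p * q)
rpb = ((48.66 - 32.16) / 11.66) * sqrt(0.42 * 0.58)
rpb = 0.6984

0.6984


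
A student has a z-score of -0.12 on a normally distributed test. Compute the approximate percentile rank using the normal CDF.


CDF(z) = 0.5 * (1 + erf(z/sqrt(2)))
erf(-0.0849) = -0.0955
CDF = 0.4522
Percentile rank = 0.4522 * 100 = 45.22

45.22


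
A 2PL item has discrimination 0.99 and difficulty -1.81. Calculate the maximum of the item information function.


For 2PL, max info at theta = b = -1.81
I_max = a^2 / 4 = 0.99^2 / 4
= 0.9801 / 4
I_max = 0.245

0.245


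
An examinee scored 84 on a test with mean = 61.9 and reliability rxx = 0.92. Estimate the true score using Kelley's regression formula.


T_est = rxx * X + (1 - rxx) * mean
T_est = 0.92 * 84 + 0.08 * 61.9
T_est = 77.28 + 4.952
T_est = 82.232

82.232


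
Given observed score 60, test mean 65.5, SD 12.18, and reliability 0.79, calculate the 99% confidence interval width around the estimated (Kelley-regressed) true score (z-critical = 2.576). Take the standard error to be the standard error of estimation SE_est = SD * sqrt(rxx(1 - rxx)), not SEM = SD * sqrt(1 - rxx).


True score estimate = 0.79*60 + 0.21*65.5 = 61.155
SE_est = SD * sqrt(rxx * (1 - rxx)) = 12.18 * sqrt(0.79 * 0.21) = 12.18 * sqrt(0.1659) = 4.961014
CI = T_est +/- z * SE_est, so width = 2 * z * SE_est = 2 * 2.576 * 4.961014
Width = 25.5591

25.5591


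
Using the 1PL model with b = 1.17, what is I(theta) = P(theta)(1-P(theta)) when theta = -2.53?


P = 1/(1+exp(-(-2.53-1.17))) = 0.0241
I = P*(1-P) = 0.0241 * 0.9759
I = 0.0235

0.0235


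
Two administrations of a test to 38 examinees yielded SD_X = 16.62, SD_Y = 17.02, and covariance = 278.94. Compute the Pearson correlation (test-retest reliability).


r = cov(X,Y) / (SD_X * SD_Y)
r = 278.94 / (16.62 * 17.02)
r = 278.94 / 282.8724
r = 0.9861

0.9861


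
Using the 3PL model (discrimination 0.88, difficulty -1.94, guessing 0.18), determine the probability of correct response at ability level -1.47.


logit = 0.88*(-1.47 - -1.94) = 0.4136
P* = 1/(1 + exp(-0.4136)) = 0.602
P = 0.18 + (1 - 0.18) * 0.602
P = 0.6736

0.6736


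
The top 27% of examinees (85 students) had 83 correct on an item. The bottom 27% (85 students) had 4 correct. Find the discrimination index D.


p_upper = 83/85 = 0.9765
p_lower = 4/85 = 0.0471
D = 0.9765 - 0.0471 = 0.9294

0.9294


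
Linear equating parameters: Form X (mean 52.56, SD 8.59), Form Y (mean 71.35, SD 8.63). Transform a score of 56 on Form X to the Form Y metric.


slope = SD_Y / SD_X = 8.63 / 8.59 ~ 1.0047
intercept = mean_Y - slope * mean_X = 71.35 - (8.63 / 8.59) * 52.56 ~ 18.5453
Y = slope * X + intercept. To avoid rounding drift from the rounded slope/intercept, evaluate the equivalent form Y = mean_Y + SD_Y * (X - mean_X) / SD_X at full precision:
Y = 71.35 + 8.63 * (56 - 52.56) / 8.59
Y = 71.35 + 8.63 * 3.44 / 8.59
Y = 71.35 + 29.6872 / 8.59
Y = 71.35 + 3.456
Y = 74.806

74.806


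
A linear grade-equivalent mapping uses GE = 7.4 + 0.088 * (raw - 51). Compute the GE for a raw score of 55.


raw - median = 55 - 51 = 4
slope * diff = 0.088 * 4 = 0.352
GE = 7.4 + 0.352
GE = 7.752

7.752


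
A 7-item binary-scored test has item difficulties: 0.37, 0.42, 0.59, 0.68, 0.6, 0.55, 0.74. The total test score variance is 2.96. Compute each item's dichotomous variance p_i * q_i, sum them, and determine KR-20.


For each item, compute p_i * q_i:
  Item 1: 0.37 * 0.63 = 0.2331
  Item 2: 0.42 * 0.58 = 0.2436
  Item 3: 0.59 * 0.41 = 0.2419
  Item 4: 0.68 * 0.32 = 0.2176
  Item 5: 0.6 * 0.4 = 0.24
  Item 6: 0.55 * 0.45 = 0.2475
  Item 7: 0.74 * 0.26 = 0.1924
Sum(p_i * q_i) = 0.2331 + 0.2436 + 0.2419 + 0.2176 + 0.24 + 0.2475 + 0.1924 = 1.6161
KR-20 = (k/(k-1)) * (1 - Sum(p_i*q_i) / Var_total)
= (7/6) * (1 - 1.6161/2.96)
= 1.1667 * 0.454
KR-20 = 0.5297

0.5297


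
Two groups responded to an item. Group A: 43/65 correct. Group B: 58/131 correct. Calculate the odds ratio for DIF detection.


Odds_A = 43/22 = 1.9545
Odds_B = 58/73 = 0.7945
OR = Odds_A / Odds_B = 1.9545 / 0.7945
Exactly, OR = (43 * 73) / (22 * 58) = 3139 / 1276
OR = 2.46

2.46


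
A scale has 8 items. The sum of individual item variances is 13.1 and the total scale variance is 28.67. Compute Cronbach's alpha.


alpha = (k/(k-1)) * (1 - sum(si^2)/s_total^2)
= (8/7) * (1 - 13.1/28.67)
alpha = 0.6207

0.6207


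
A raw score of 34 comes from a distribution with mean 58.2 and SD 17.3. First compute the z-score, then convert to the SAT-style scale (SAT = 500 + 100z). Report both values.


z = (X - mean) / SD = (34 - 58.2) / 17.3
z = -24.2 / 17.3
z = -1.3988
SAT-scale = SAT = 500 + 100z
Carry z at full precision (z = -24.2 / 17.3) into the conversion:
SAT-scale = 500 + 100 * (-24.2 / 17.3) = 500 + -2420 / 17.3
SAT-scale = 500 + -139.8844
SAT-scale = 360.1156

360.1156


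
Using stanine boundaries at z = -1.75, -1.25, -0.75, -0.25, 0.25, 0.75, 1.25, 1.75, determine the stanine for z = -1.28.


Stanine boundaries: [-1.75, -1.25, -0.75, -0.25, 0.25, 0.75, 1.25, 1.75]
z = -1.28
Check each boundary:
  z >= -1.75 -> could be stanine 2
  z < -1.25
  z < -0.75
  z < -0.25
  z < 0.25
  z < 0.75
  z < 1.25
  z < 1.75
Highest qualifying boundary gives stanine = 2

2


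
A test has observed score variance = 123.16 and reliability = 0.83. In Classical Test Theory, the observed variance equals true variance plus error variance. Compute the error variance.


var_true = rxx * var_obs = 0.83 * 123.16 = 102.2228
var_error = var_obs - var_true
var_error = 123.16 - 102.2228
var_error = 20.9372

20.9372


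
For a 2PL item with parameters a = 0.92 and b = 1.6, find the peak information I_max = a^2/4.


For 2PL, max info at theta = b = 1.6
I_max = a^2 / 4 = 0.92^2 / 4
= 0.8464 / 4
I_max = 0.2116

0.2116


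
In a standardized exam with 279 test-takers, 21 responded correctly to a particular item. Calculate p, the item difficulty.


Item difficulty p = number correct / total examinees
p = 21 / 279
p = 0.0753

0.0753


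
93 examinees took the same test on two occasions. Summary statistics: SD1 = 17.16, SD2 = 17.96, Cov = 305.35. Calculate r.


r = cov(X,Y) / (SD_X * SD_Y)
r = 305.35 / (17.16 * 17.96)
r = 305.35 / 308.1936
r = 0.9908

0.9908


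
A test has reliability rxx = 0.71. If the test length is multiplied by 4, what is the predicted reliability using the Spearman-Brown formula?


r_new = (n * rxx) / (1 + (n-1) * rxx)
r_new = (4 * 0.71) / (1 + 3 * 0.71)
r_new = 2.84 / 3.13
r_new = 0.9073

0.9073
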